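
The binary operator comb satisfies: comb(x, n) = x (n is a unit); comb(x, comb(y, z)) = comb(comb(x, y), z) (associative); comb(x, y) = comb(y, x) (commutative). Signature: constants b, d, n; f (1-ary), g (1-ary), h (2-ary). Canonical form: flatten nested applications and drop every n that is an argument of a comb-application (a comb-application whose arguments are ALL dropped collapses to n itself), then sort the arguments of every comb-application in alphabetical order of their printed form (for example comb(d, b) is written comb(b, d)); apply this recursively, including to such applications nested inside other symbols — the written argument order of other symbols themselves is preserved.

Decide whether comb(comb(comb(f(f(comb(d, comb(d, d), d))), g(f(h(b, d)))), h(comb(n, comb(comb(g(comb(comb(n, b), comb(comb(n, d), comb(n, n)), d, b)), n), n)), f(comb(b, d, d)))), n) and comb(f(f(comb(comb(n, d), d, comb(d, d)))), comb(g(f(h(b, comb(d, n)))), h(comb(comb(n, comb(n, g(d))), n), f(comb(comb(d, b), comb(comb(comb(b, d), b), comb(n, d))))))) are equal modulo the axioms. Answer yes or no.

Answer: no — comb(f(f(comb(d, d, d, d))), g(f(h(b, d))), h(g(comb(b, b, d, d)), f(comb(b, d, d)))) vs comb(f(f(comb(d, d, d, d))), g(f(h(b, d))), h(g(d), f(comb(b, b, b, d, d, d))))

Derivation:
Left:  comb(comb(comb(f(f(comb(d, comb(d, d), d))), g(f(h(b, d)))), h(comb(n, comb(comb(g(comb(comb(n, b), comb(comb(n, d), comb(n, n)), d, b)), n), n)), f(comb(b, d, d)))), n)
  Flatten:  comb(f(f(comb(d, comb(d, d), d))), g(f(h(b, d))), h(comb(n, comb(comb(g(comb(comb(n, b), comb(comb(n, d), comb(n, n)), d, b)), n), n)), f(comb(b, d, d))), n)
  Canonicalize subterm:  f(f(comb(d, comb(d, d), d)))  →  f(f(comb(d, d, d, d)))
  Inside:  h(comb(n, comb(comb(g(comb(comb(n, b), comb(comb(n, d), comb(n, n)), d, b)), n), n)), f(comb(b, d, d)))  →  h(g(comb(b, b, d, d)), f(comb(b, d, d)))
  Drop the unit:  drop n
  Order the arguments:  comb(f(f(comb(d, d, d, d))), g(f(h(b, d))), h(g(comb(b, b, d, d)), f(comb(b, d, d))))
Right:  comb(f(f(comb(comb(n, d), d, comb(d, d)))), comb(g(f(h(b, comb(d, n)))), h(comb(comb(n, comb(n, g(d))), n), f(comb(comb(d, b), comb(comb(comb(b, d), b), comb(n, d)))))))
  Un-nest:  comb(f(f(comb(comb(n, d), d, comb(d, d)))), g(f(h(b, comb(d, n)))), h(comb(comb(n, comb(n, g(d))), n), f(comb(comb(d, b), comb(comb(comb(b, d), b), comb(n, d))))))
  Simplify inside:  f(f(comb(comb(n, d), d, comb(d, d))))  →  f(f(comb(d, d, d, d)))
  Canonicalize subterm:  g(f(h(b, comb(d, n))))  →  g(f(h(b, d)))
  Simplify inside:  h(comb(comb(n, comb(n, g(d))), n), f(comb(comb(d, b), comb(comb(comb(b, d), b), comb(n, d)))))  →  h(g(d), f(comb(b, b, b, d, d, d)))
  Sort arguments:  comb(f(f(comb(d, d, d, d))), g(f(h(b, d))), h(g(d), f(comb(b, b, b, d, d, d))))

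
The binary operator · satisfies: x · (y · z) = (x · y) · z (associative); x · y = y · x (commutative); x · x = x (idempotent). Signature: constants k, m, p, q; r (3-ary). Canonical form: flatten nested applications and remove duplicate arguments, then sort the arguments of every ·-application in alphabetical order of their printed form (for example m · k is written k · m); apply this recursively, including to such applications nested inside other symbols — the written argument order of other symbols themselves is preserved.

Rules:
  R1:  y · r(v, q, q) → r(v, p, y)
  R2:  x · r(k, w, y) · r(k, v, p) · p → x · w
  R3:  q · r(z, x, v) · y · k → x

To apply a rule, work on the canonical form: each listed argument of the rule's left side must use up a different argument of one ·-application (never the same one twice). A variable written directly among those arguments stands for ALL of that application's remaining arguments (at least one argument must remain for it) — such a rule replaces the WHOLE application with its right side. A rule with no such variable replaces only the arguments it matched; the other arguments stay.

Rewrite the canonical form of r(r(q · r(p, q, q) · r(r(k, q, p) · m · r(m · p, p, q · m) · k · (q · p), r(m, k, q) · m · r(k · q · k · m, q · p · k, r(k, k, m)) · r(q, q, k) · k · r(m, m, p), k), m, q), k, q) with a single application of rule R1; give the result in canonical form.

Answer: r(r(r(p, p, q · r(k · m · p · q · r(k, q, p) · r(m · p, p, m · q), k · m · r(k · m · q, k · p · q, r(k, k, m)) · r(m, k, q) · r(m, m, p) · r(q, q, k), k)), m, q), k, q)

Derivation:
Canonical form:  r(r(q · r(k · m · p · q · r(k, q, p) · r(m · p, p, m · q), k · m · r(k · m · q, k · p · q, r(k, k, m)) · r(m, k, q) · r(m, m, p) · r(q, q, k), k) · r(p, q, q), m, q), k, q)
Match R1:  consume r(p, q, q);  v := p, y := q · r(k · m · p · q · r(k, q, p) · r(m · p, p, m · q), k · m · r(k · m · q, k · p · q, r(k, k, m)) · r(m, k, q) · r(m, m, p) · r(q, q, k), k)
Every leftover argument binds to the variable; the entire application is replaced.
Result:  r(r(r(p, p, q · r(k · m · p · q · r(k, q, p) · r(m · p, p, m · q), k · m · r(k · m · q, k · p · q, r(k, k, m)) · r(m, k, q) · r(m, m, p) · r(q, q, k), k)), m, q), k, q)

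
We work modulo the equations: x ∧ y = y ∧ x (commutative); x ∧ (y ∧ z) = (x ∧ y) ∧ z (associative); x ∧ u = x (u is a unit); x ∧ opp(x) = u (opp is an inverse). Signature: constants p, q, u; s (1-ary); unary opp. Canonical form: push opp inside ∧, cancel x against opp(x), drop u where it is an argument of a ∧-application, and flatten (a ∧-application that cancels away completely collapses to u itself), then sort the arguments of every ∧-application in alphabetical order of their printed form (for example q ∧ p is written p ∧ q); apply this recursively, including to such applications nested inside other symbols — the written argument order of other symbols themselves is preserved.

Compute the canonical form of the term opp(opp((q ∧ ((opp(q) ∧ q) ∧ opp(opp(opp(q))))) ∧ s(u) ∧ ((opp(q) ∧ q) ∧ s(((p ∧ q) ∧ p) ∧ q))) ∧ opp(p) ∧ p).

Answer: s(p ∧ p ∧ q ∧ q) ∧ s(u)

Derivation:
Push opp inside:  distribute opp over ∧ and collapse double opp
Cancel:  q cancels; p cancels
Collect:  s(u) ∧ s(p ∧ p ∧ q ∧ q)
Sort arguments:  s(p ∧ p ∧ q ∧ q) ∧ s(u)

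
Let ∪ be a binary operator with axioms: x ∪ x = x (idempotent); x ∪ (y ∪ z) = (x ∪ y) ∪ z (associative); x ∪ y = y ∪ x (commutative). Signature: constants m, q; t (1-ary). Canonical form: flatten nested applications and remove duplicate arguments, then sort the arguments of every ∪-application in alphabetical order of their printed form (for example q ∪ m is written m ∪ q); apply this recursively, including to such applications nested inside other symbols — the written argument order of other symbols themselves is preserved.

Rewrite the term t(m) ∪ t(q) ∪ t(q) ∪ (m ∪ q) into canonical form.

Merge nested applications:  t(m) ∪ t(q) ∪ t(q) ∪ m ∪ q
Deduplicate:  drop duplicate t(q)
Sort arguments:  m ∪ q ∪ t(m) ∪ t(q)

Answer: m ∪ q ∪ t(m) ∪ t(q)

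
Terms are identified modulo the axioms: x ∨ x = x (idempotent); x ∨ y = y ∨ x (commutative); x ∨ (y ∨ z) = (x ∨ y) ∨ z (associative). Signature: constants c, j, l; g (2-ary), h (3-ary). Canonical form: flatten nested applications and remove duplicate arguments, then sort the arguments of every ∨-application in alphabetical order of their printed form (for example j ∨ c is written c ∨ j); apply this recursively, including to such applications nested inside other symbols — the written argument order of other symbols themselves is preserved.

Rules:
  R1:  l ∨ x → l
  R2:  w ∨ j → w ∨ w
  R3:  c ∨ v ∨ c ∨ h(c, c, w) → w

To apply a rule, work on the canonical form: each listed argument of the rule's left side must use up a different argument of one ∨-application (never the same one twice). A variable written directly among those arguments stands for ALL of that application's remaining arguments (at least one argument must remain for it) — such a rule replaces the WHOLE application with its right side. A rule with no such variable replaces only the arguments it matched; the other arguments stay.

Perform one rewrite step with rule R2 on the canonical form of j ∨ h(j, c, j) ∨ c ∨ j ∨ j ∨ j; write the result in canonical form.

Canonical form:  c ∨ h(j, c, j) ∨ j
R2 matches:  uses j;  w := c ∨ h(j, c, j)
Every leftover argument binds to the variable; the entire application is replaced.
New term:  c ∨ h(j, c, j)

Answer: c ∨ h(j, c, j)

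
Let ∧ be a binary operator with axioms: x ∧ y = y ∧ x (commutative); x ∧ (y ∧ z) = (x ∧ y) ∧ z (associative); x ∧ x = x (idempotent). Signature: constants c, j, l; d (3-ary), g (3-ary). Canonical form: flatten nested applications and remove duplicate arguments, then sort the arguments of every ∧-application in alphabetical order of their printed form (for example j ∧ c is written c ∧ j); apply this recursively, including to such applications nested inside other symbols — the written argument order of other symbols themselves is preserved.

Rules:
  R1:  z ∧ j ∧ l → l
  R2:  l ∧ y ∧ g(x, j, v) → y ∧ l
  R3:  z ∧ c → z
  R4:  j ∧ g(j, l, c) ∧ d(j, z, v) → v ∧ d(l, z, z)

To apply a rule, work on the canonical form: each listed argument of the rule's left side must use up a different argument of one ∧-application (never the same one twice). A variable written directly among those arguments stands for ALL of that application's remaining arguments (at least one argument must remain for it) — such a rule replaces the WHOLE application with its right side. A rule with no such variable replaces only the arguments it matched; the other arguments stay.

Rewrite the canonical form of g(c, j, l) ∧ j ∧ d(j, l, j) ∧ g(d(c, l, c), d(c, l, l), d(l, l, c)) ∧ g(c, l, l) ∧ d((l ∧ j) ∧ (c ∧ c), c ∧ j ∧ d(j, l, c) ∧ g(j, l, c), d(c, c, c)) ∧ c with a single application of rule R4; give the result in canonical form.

Canonical form:  c ∧ d(c ∧ j ∧ l, c ∧ d(j, l, c) ∧ g(j, l, c) ∧ j, d(c, c, c)) ∧ d(j, l, j) ∧ g(c, j, l) ∧ g(c, l, l) ∧ g(d(c, l, c), d(c, l, l), d(l, l, c)) ∧ j
R4 matches:  uses d(j, l, c), g(j, l, c), j;  v := c, z := l
Giving:  c ∧ d(c ∧ j ∧ l, c ∧ d(l, l, l), d(c, c, c)) ∧ d(j, l, j) ∧ g(c, j, l) ∧ g(c, l, l) ∧ g(d(c, l, c), d(c, l, l), d(l, l, c)) ∧ j

Answer: c ∧ d(c ∧ j ∧ l, c ∧ d(l, l, l), d(c, c, c)) ∧ d(j, l, j) ∧ g(c, j, l) ∧ g(c, l, l) ∧ g(d(c, l, c), d(c, l, l), d(l, l, c)) ∧ j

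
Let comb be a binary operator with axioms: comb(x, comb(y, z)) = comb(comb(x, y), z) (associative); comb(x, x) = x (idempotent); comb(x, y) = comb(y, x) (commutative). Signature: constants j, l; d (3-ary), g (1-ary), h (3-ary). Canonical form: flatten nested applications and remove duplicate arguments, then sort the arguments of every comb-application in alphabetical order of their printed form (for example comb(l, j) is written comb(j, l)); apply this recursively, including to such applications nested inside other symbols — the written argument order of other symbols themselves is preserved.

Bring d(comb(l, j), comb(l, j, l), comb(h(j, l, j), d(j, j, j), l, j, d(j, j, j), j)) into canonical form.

Answer: d(comb(j, l), comb(j, l), comb(d(j, j, j), h(j, l, j), j, l))

Derivation:
Descend into:  comb(h(j, l, j), d(j, j, j), l, j, d(j, j, j), j)
Idempotence:  drop duplicate d(j, j, j), j
Sort arguments:  comb(d(j, j, j), h(j, l, j), j, l)
Rebuild:  d(comb(j, l), comb(j, l), comb(d(j, j, j), h(j, l, j), j, l))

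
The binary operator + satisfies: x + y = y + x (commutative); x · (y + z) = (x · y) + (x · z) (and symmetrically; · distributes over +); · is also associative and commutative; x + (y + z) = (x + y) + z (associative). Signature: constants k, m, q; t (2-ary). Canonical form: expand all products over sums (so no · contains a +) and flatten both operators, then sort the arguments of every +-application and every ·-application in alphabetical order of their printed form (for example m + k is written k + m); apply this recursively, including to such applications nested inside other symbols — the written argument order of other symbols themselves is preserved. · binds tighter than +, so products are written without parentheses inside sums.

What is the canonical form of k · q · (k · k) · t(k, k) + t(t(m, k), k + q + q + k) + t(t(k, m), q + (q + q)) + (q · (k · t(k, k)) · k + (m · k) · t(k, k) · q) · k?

Answer: k · k · k · q · t(k, k) + k · k · k · q · t(k, k) + k · k · m · q · t(k, k) + t(t(k, m), q + q + q) + t(t(m, k), k + k + q + q)

Derivation:
Expand:  k · k · k · q · t(k, k) + t(t(m, k), k + k + q + q) + t(t(k, m), q + q + q) + k · k · k · q · t(k, k) + k · k · m · q · t(k, k)
Sort arguments:  k · k · k · q · t(k, k) + k · k · k · q · t(k, k) + k · k · m · q · t(k, k) + t(t(k, m), q + q + q) + t(t(m, k), k + k + q + q)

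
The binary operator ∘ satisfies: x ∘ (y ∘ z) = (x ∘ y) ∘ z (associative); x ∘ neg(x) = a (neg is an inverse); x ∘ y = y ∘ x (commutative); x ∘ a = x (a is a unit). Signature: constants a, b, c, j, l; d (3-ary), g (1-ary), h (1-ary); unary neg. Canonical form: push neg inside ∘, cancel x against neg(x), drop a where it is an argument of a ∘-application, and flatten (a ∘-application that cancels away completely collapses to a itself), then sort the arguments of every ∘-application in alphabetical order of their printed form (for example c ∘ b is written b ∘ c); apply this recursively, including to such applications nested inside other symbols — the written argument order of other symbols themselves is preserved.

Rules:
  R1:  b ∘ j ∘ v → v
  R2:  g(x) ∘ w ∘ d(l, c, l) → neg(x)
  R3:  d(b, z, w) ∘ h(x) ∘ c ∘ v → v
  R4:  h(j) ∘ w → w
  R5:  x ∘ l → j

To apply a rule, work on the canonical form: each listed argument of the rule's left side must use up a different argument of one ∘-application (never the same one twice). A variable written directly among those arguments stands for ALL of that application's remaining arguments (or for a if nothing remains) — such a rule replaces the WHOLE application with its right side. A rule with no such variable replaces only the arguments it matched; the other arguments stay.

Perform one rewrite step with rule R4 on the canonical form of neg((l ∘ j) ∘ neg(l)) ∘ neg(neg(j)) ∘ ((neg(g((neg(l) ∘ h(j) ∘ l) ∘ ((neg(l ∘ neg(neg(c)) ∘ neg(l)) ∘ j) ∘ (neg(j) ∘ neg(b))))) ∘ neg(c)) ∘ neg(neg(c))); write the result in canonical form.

Answer: neg(g(neg(b) ∘ neg(c)))

Derivation:
Canonical form:  neg(g(h(j) ∘ neg(b) ∘ neg(c)))
R4 matches:  uses h(j);  w := neg(b) ∘ neg(c)
The extension variable absorbs all remaining arguments, so the whole application is rewritten.
New term:  neg(g(neg(b) ∘ neg(c)))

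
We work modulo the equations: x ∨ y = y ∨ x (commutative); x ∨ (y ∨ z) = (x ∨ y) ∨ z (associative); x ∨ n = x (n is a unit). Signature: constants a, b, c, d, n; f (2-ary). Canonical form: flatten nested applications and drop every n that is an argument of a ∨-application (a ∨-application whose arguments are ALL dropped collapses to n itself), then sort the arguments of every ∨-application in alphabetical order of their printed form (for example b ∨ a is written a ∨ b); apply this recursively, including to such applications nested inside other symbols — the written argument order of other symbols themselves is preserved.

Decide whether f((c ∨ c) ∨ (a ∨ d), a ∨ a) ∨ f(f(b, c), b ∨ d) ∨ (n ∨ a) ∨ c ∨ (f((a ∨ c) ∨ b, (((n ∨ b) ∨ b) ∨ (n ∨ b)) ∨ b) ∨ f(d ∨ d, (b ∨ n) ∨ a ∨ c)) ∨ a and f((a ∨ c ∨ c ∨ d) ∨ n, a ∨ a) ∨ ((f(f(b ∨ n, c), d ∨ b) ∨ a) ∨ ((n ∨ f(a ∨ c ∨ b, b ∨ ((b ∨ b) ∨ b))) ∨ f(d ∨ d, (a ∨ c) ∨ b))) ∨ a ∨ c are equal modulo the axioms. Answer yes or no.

Left:  f((c ∨ c) ∨ (a ∨ d), a ∨ a) ∨ f(f(b, c), b ∨ d) ∨ (n ∨ a) ∨ c ∨ (f((a ∨ c) ∨ b, (((n ∨ b) ∨ b) ∨ (n ∨ b)) ∨ b) ∨ f(d ∨ d, (b ∨ n) ∨ a ∨ c)) ∨ a
  Un-nest:  f((c ∨ c) ∨ (a ∨ d), a ∨ a) ∨ f(f(b, c), b ∨ d) ∨ n ∨ a ∨ c ∨ f((a ∨ c) ∨ b, (((n ∨ b) ∨ b) ∨ (n ∨ b)) ∨ b) ∨ f(d ∨ d, (b ∨ n) ∨ a ∨ c) ∨ a
  Inside:  f((c ∨ c) ∨ (a ∨ d), a ∨ a)  →  f(a ∨ c ∨ c ∨ d, a ∨ a)
  Inside:  f((a ∨ c) ∨ b, (((n ∨ b) ∨ b) ∨ (n ∨ b)) ∨ b)  →  f(a ∨ b ∨ c, b ∨ b ∨ b ∨ b)
  Inside:  f(d ∨ d, (b ∨ n) ∨ a ∨ c)  →  f(d ∨ d, a ∨ b ∨ c)
  Drop the unit:  drop n
  Sort arguments:  a ∨ a ∨ c ∨ f(a ∨ b ∨ c, b ∨ b ∨ b ∨ b) ∨ f(a ∨ c ∨ c ∨ d, a ∨ a) ∨ f(d ∨ d, a ∨ b ∨ c) ∨ f(f(b, c), b ∨ d)
Right:  f((a ∨ c ∨ c ∨ d) ∨ n, a ∨ a) ∨ ((f(f(b ∨ n, c), d ∨ b) ∨ a) ∨ ((n ∨ f(a ∨ c ∨ b, b ∨ ((b ∨ b) ∨ b))) ∨ f(d ∨ d, (a ∨ c) ∨ b))) ∨ a ∨ c
  Merge nested applications:  f((a ∨ c ∨ c ∨ d) ∨ n, a ∨ a) ∨ f(f(b ∨ n, c), d ∨ b) ∨ a ∨ n ∨ f(a ∨ c ∨ b, b ∨ ((b ∨ b) ∨ b)) ∨ f(d ∨ d, (a ∨ c) ∨ b) ∨ a ∨ c
  Inside:  f((a ∨ c ∨ c ∨ d) ∨ n, a ∨ a)  →  f(a ∨ c ∨ c ∨ d, a ∨ a)
  Canonicalize subterm:  f(f(b ∨ n, c), d ∨ b)  →  f(f(b, c), b ∨ d)
  Simplify inside:  f(a ∨ c ∨ b, b ∨ ((b ∨ b) ∨ b))  →  f(a ∨ b ∨ c, b ∨ b ∨ b ∨ b)
  Units out:  drop n
  Sort arguments:  a ∨ a ∨ c ∨ f(a ∨ b ∨ c, b ∨ b ∨ b ∨ b) ∨ f(a ∨ c ∨ c ∨ d, a ∨ a) ∨ f(d ∨ d, a ∨ b ∨ c) ∨ f(f(b, c), b ∨ d)

Answer: yes — both canonical forms are a ∨ a ∨ c ∨ f(a ∨ b ∨ c, b ∨ b ∨ b ∨ b) ∨ f(a ∨ c ∨ c ∨ d, a ∨ a) ∨ f(d ∨ d, a ∨ b ∨ c) ∨ f(f(b, c), b ∨ d)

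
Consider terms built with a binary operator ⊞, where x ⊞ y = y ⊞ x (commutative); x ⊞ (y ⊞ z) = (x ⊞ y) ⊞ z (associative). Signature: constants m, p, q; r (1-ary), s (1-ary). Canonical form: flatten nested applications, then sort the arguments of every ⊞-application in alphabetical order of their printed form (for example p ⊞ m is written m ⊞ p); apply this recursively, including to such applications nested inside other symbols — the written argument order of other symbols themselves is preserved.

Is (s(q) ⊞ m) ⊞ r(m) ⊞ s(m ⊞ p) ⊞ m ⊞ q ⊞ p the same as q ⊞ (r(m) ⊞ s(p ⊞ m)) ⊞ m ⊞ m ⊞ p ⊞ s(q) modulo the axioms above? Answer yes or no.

Left:  (s(q) ⊞ m) ⊞ r(m) ⊞ s(m ⊞ p) ⊞ m ⊞ q ⊞ p
  Flatten:  s(q) ⊞ m ⊞ r(m) ⊞ s(m ⊞ p) ⊞ m ⊞ q ⊞ p
  Order the arguments:  m ⊞ m ⊞ p ⊞ q ⊞ r(m) ⊞ s(m ⊞ p) ⊞ s(q)
Right:  q ⊞ (r(m) ⊞ s(p ⊞ m)) ⊞ m ⊞ m ⊞ p ⊞ s(q)
  Flatten:  q ⊞ r(m) ⊞ s(p ⊞ m) ⊞ m ⊞ m ⊞ p ⊞ s(q)
  Inside:  s(p ⊞ m)  →  s(m ⊞ p)
  Sort:  m ⊞ m ⊞ p ⊞ q ⊞ r(m) ⊞ s(m ⊞ p) ⊞ s(q)

Answer: yes — both canonical forms are m ⊞ m ⊞ p ⊞ q ⊞ r(m) ⊞ s(m ⊞ p) ⊞ s(q)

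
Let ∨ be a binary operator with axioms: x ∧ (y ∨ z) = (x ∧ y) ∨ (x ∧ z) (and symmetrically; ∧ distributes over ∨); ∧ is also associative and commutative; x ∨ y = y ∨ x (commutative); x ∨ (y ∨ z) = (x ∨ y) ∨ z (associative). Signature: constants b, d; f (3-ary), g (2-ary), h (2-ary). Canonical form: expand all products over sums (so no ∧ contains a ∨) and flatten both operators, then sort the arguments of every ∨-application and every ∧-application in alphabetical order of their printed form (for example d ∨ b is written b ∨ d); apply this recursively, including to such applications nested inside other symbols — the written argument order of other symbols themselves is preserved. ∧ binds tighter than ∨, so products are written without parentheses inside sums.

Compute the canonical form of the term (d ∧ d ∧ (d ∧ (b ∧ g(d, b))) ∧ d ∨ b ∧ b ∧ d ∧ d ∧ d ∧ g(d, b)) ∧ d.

Distribute:  b ∧ d ∧ d ∧ d ∧ d ∧ d ∧ g(d, b) ∨ b ∧ b ∧ d ∧ d ∧ d ∧ d ∧ g(d, b)
Sort:  b ∧ b ∧ d ∧ d ∧ d ∧ d ∧ g(d, b) ∨ b ∧ d ∧ d ∧ d ∧ d ∧ d ∧ g(d, b)

Answer: b ∧ b ∧ d ∧ d ∧ d ∧ d ∧ g(d, b) ∨ b ∧ d ∧ d ∧ d ∧ d ∧ d ∧ g(d, b)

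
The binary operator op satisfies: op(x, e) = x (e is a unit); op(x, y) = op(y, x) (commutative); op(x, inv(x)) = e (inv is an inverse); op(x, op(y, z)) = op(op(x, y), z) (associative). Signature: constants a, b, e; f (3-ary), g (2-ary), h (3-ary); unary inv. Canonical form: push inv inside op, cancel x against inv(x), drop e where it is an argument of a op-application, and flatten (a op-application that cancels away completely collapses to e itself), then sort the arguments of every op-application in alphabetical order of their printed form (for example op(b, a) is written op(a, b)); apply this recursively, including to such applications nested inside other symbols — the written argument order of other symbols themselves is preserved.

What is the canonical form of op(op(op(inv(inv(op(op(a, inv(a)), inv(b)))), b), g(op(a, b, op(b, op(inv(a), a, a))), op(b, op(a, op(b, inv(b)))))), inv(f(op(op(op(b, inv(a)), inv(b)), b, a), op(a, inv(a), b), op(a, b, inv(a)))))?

Push inv inside:  distribute inv over op and collapse double inv
Cancel inverse pairs:  a cancels; b cancels
Combine occurrences:  op(g(op(a, a, b, b), op(a, b)), inv(f(b, b, b)))

Answer: op(g(op(a, a, b, b), op(a, b)), inv(f(b, b, b)))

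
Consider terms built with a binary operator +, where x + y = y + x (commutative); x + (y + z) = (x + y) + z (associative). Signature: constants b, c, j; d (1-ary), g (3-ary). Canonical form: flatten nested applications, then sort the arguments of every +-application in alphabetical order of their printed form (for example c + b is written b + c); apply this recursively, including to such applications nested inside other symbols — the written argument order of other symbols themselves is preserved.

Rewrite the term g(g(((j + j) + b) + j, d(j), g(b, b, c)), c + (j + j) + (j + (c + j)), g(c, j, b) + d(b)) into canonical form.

Answer: g(g(b + j + j + j, d(j), g(b, b, c)), c + c + j + j + j + j, d(b) + g(c, j, b))

Derivation:
Focus inside:  c + (j + j) + (j + (c + j))
Un-nest:  c + j + j + j + c + j
Order the arguments:  c + c + j + j + j + j
Reassemble:  g(g(b + j + j + j, d(j), g(b, b, c)), c + c + j + j + j + j, d(b) + g(c, j, b))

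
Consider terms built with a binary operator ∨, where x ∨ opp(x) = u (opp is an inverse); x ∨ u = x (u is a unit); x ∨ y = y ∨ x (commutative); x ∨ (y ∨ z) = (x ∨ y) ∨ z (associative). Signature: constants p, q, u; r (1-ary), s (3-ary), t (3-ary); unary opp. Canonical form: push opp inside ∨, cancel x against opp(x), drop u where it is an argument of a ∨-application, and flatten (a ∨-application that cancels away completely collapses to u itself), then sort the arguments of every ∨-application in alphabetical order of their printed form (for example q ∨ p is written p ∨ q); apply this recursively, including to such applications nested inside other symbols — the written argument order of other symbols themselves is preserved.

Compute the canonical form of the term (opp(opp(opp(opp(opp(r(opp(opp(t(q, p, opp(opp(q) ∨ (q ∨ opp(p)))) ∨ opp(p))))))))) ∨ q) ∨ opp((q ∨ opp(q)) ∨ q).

Push opp inside:  distribute opp over ∨ and collapse double opp
Inverses cancel:  q cancels
Collect terms:  opp(r(opp(p) ∨ t(q, p, p)))

Answer: opp(r(opp(p) ∨ t(q, p, p)))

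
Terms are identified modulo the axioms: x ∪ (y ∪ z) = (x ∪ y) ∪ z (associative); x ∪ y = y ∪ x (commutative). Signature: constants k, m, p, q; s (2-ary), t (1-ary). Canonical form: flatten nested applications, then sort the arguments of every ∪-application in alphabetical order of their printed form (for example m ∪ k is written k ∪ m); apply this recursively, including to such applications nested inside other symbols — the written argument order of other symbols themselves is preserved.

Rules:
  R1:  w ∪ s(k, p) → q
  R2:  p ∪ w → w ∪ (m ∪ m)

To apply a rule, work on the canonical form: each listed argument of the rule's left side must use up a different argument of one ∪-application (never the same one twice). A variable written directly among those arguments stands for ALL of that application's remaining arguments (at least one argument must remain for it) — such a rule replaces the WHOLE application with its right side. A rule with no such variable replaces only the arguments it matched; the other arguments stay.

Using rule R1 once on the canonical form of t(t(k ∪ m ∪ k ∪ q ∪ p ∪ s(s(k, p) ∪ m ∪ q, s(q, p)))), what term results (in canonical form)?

Answer: t(t(k ∪ k ∪ m ∪ p ∪ q ∪ s(q, s(q, p))))

Derivation:
Canonical form:  t(t(k ∪ k ∪ m ∪ p ∪ q ∪ s(m ∪ q ∪ s(k, p), s(q, p))))
Match R1:  consume s(k, p);  w := m ∪ q
Every leftover argument binds to the variable; the entire application is replaced.
Giving:  t(t(k ∪ k ∪ m ∪ p ∪ q ∪ s(q, s(q, p))))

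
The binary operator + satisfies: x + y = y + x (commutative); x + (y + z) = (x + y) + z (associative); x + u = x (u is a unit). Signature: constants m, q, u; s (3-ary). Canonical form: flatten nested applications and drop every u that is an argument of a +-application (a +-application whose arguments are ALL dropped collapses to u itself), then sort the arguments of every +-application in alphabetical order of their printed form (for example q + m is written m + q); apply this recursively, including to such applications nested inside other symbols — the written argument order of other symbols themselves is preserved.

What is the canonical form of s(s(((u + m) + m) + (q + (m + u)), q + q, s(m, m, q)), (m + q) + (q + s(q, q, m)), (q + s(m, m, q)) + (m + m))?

Answer: s(s(m + m + m + q, q + q, s(m, m, q)), m + q + q + s(q, q, m), m + m + q + s(m, m, q))

Derivation:
Work inside:  ((u + m) + m) + (q + (m + u))
Merge nested applications:  u + m + m + q + m + u
Units out:  drop u (×2)
Order the arguments:  m + m + m + q
Reassemble:  s(s(m + m + m + q, q + q, s(m, m, q)), m + q + q + s(q, q, m), m + m + q + s(m, m, q))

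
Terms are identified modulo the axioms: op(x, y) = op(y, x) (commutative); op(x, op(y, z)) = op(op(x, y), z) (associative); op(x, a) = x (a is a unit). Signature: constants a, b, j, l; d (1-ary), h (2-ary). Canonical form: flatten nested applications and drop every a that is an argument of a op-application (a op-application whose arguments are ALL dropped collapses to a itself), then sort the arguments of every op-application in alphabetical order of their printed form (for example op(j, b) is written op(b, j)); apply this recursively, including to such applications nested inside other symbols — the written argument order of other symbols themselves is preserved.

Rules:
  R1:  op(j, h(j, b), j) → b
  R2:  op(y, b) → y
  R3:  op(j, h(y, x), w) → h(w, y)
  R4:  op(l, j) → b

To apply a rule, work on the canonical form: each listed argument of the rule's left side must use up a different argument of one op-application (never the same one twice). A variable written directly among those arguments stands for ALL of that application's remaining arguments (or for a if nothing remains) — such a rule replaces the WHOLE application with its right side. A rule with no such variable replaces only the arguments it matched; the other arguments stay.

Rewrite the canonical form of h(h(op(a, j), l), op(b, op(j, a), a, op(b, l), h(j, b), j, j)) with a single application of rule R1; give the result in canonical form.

Canonical form:  h(h(j, l), op(b, b, h(j, b), j, j, j, l))
R1 matches:  uses h(j, b), j, j
Result:  h(h(j, l), op(b, b, b, j, l))

Answer: h(h(j, l), op(b, b, b, j, l))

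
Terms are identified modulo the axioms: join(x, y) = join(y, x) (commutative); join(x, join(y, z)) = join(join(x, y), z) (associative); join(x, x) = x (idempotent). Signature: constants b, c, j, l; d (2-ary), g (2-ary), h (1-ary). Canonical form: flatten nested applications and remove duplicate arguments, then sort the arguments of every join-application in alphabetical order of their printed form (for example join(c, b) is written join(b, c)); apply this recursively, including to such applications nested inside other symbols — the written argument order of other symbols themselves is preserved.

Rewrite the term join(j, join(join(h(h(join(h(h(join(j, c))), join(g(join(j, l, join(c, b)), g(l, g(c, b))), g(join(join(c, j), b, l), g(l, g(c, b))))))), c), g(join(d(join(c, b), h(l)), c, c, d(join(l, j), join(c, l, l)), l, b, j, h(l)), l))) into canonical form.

Answer: join(c, g(join(b, c, d(join(b, c), h(l)), d(join(j, l), join(c, l)), h(l), j, l), l), h(h(join(g(join(b, c, j, l), g(l, g(c, b))), h(h(join(c, j)))))), j)

Derivation:
Merge nested applications:  join(j, h(h(join(h(h(join(j, c))), join(g(join(j, l, join(c, b)), g(l, g(c, b))), g(join(join(c, j), b, l), g(l, g(c, b))))))), c, g(join(d(join(c, b), h(l)), c, c, d(join(l, j), join(c, l, l)), l, b, j, h(l)), l))
Canonicalize subterm:  h(h(join(h(h(join(j, c))), join(g(join(j, l, join(c, b)), g(l, g(c, b))), g(join(join(c, j), b, l), g(l, g(c, b)))))))  →  h(h(join(g(join(b, c, j, l), g(l, g(c, b))), h(h(join(c, j))))))
Canonicalize subterm:  g(join(d(join(c, b), h(l)), c, c, d(join(l, j), join(c, l, l)), l, b, j, h(l)), l)  →  g(join(b, c, d(join(b, c), h(l)), d(join(j, l), join(c, l)), h(l), j, l), l)
Sort arguments:  join(c, g(join(b, c, d(join(b, c), h(l)), d(join(j, l), join(c, l)), h(l), j, l), l), h(h(join(g(join(b, c, j, l), g(l, g(c, b))), h(h(join(c, j)))))), j)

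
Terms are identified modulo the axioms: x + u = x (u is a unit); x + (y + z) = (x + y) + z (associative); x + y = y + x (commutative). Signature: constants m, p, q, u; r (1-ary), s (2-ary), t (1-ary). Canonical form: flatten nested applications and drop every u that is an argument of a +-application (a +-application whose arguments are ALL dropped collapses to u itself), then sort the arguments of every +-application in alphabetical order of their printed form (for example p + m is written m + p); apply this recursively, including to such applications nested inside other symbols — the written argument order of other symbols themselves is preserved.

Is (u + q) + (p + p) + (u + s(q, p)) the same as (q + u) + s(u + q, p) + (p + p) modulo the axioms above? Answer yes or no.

Answer: yes — both canonical forms are p + p + q + s(q, p)

Derivation:
Left:  (u + q) + (p + p) + (u + s(q, p))
  Un-nest:  u + q + p + p + u + s(q, p)
  Units out:  drop u (×2)
  Sort arguments:  p + p + q + s(q, p)
Right:  (q + u) + s(u + q, p) + (p + p)
  Un-nest:  q + u + s(u + q, p) + p + p
  Simplify inside:  s(u + q, p)  →  s(q, p)
  Unit:  drop u
  Sort arguments:  p + p + q + s(q, p)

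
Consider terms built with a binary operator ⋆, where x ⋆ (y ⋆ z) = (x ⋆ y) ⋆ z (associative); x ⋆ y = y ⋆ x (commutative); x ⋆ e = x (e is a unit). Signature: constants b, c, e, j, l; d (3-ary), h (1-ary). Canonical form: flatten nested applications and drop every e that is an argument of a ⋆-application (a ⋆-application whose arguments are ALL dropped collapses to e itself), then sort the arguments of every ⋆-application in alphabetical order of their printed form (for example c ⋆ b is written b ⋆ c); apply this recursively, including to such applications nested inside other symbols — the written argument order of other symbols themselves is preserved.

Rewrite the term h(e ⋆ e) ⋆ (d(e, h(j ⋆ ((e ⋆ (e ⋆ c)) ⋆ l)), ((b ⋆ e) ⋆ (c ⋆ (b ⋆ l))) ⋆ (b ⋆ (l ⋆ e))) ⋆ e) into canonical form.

Answer: d(e, h(c ⋆ j ⋆ l), b ⋆ b ⋆ b ⋆ c ⋆ l ⋆ l) ⋆ h(e)

Derivation:
Flatten:  h(e ⋆ e) ⋆ d(e, h(j ⋆ ((e ⋆ (e ⋆ c)) ⋆ l)), ((b ⋆ e) ⋆ (c ⋆ (b ⋆ l))) ⋆ (b ⋆ (l ⋆ e))) ⋆ e
Inside:  h(e ⋆ e)  →  h(e)
Canonicalize subterm:  d(e, h(j ⋆ ((e ⋆ (e ⋆ c)) ⋆ l)), ((b ⋆ e) ⋆ (c ⋆ (b ⋆ l))) ⋆ (b ⋆ (l ⋆ e)))  →  d(e, h(c ⋆ j ⋆ l), b ⋆ b ⋆ b ⋆ c ⋆ l ⋆ l)
Unit:  drop e
Sort:  d(e, h(c ⋆ j ⋆ l), b ⋆ b ⋆ b ⋆ c ⋆ l ⋆ l) ⋆ h(e)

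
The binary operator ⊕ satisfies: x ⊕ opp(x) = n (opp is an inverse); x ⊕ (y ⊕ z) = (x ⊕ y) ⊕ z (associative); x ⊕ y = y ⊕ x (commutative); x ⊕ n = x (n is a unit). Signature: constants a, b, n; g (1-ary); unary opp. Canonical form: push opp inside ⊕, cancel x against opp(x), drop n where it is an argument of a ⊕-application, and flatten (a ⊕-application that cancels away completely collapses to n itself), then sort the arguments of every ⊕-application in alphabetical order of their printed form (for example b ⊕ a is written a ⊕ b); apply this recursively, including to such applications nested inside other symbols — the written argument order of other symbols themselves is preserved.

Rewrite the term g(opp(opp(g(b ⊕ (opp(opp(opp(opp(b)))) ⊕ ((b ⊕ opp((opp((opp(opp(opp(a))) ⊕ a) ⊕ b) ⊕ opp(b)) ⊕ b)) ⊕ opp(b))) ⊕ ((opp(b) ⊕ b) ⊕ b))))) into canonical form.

Answer: g(g(b ⊕ b ⊕ b ⊕ b))

Derivation:
Work inside:  b ⊕ (opp(opp(opp(opp(b)))) ⊕ ((b ⊕ opp((opp((opp(opp(opp(a))) ⊕ a) ⊕ b) ⊕ opp(b)) ⊕ b)) ⊕ opp(b))) ⊕ ((opp(b) ⊕ b) ⊕ b)
Push opp inside:  distribute opp over ⊕ and collapse double opp
Inverses cancel:  a cancels
Collect terms:  b ⊕ b ⊕ b ⊕ b
Put back:  g(g(b ⊕ b ⊕ b ⊕ b))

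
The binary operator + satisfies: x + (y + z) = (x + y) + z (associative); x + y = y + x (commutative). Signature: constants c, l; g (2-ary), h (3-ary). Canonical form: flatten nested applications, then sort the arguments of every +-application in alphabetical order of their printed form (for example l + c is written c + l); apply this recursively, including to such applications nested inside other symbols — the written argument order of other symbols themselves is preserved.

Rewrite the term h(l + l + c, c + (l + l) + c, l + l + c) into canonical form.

Descend into:  c + (l + l) + c
Un-nest:  c + l + l + c
Sort:  c + c + l + l
Put back:  h(c + l + l, c + c + l + l, c + l + l)

Answer: h(c + l + l, c + c + l + l, c + l + l)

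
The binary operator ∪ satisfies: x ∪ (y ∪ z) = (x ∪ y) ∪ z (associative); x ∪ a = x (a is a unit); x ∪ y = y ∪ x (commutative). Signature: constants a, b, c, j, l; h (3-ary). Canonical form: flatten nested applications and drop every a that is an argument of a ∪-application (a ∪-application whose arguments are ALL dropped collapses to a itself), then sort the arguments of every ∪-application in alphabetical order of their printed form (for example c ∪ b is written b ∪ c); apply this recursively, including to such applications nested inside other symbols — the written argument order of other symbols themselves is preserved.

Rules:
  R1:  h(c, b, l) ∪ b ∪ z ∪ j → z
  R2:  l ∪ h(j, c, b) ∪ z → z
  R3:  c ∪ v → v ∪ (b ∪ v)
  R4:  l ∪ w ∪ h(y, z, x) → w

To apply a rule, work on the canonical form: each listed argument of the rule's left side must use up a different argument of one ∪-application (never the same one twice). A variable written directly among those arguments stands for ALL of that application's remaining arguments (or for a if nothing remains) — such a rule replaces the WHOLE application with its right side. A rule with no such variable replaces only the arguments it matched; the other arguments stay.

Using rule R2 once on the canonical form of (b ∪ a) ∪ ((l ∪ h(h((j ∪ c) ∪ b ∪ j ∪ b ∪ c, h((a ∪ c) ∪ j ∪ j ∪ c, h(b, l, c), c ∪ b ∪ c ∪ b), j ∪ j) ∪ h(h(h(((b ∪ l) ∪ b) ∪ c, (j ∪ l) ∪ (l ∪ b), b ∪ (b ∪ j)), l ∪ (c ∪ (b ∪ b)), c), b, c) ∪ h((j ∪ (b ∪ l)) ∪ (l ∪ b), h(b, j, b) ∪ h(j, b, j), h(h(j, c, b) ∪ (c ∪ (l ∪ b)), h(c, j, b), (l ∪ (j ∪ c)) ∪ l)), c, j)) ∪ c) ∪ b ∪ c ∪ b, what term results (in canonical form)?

Answer: b ∪ b ∪ b ∪ c ∪ c ∪ h(h(b ∪ b ∪ c ∪ c ∪ j ∪ j, h(c ∪ c ∪ j ∪ j, h(b, l, c), b ∪ b ∪ c ∪ c), j ∪ j) ∪ h(b ∪ b ∪ j ∪ l ∪ l, h(b, j, b) ∪ h(j, b, j), h(b ∪ c, h(c, j, b), c ∪ j ∪ l ∪ l)) ∪ h(h(h(b ∪ b ∪ c ∪ l, b ∪ j ∪ l ∪ l, b ∪ b ∪ j), b ∪ b ∪ c ∪ l, c), b, c), c, j) ∪ l

Derivation:
Canonical form:  b ∪ b ∪ b ∪ c ∪ c ∪ h(h(b ∪ b ∪ c ∪ c ∪ j ∪ j, h(c ∪ c ∪ j ∪ j, h(b, l, c), b ∪ b ∪ c ∪ c), j ∪ j) ∪ h(b ∪ b ∪ j ∪ l ∪ l, h(b, j, b) ∪ h(j, b, j), h(b ∪ c ∪ h(j, c, b) ∪ l, h(c, j, b), c ∪ j ∪ l ∪ l)) ∪ h(h(h(b ∪ b ∪ c ∪ l, b ∪ j ∪ l ∪ l, b ∪ b ∪ j), b ∪ b ∪ c ∪ l, c), b, c), c, j) ∪ l
Apply R2:  consuming h(j, c, b), l;  z := b ∪ c
The variable takes the whole remainder — replace the entire application.
New term:  b ∪ b ∪ b ∪ c ∪ c ∪ h(h(b ∪ b ∪ c ∪ c ∪ j ∪ j, h(c ∪ c ∪ j ∪ j, h(b, l, c), b ∪ b ∪ c ∪ c), j ∪ j) ∪ h(b ∪ b ∪ j ∪ l ∪ l, h(b, j, b) ∪ h(j, b, j), h(b ∪ c, h(c, j, b), c ∪ j ∪ l ∪ l)) ∪ h(h(h(b ∪ b ∪ c ∪ l, b ∪ j ∪ l ∪ l, b ∪ b ∪ j), b ∪ b ∪ c ∪ l, c), b, c), c, j) ∪ l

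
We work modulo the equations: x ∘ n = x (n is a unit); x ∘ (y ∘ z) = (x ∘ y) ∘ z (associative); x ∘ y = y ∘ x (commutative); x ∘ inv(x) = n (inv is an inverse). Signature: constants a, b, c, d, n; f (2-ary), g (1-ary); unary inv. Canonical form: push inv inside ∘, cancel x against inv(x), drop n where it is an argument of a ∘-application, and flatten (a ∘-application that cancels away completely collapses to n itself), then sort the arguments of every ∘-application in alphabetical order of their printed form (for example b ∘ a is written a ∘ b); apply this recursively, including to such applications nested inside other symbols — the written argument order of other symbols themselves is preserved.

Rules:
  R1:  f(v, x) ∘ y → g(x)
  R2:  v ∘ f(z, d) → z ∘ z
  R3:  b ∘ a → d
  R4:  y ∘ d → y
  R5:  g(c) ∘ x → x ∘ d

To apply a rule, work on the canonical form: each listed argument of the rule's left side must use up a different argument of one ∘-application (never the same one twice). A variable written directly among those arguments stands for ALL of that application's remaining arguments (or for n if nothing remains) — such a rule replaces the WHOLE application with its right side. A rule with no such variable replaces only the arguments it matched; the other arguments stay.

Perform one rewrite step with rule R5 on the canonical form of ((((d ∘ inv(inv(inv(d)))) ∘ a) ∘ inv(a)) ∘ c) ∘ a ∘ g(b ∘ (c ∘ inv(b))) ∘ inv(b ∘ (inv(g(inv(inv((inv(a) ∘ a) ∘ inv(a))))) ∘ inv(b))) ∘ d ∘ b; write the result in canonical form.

Canonical form:  a ∘ b ∘ c ∘ d ∘ g(c) ∘ g(inv(a))
Apply R5:  consuming g(c);  x := a ∘ b ∘ c ∘ d ∘ g(inv(a))
Every leftover argument binds to the variable; the entire application is replaced.
New term:  a ∘ b ∘ c ∘ d ∘ d ∘ g(inv(a))

Answer: a ∘ b ∘ c ∘ d ∘ d ∘ g(inv(a))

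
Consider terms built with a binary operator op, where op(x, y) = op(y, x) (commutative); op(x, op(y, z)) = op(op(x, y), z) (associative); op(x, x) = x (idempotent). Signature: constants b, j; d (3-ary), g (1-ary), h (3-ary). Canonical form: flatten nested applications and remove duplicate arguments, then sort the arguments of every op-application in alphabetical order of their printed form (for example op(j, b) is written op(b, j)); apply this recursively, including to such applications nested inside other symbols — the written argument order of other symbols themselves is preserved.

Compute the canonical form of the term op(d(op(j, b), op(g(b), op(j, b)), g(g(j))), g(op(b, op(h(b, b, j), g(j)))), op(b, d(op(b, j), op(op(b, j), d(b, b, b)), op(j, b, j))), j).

Flatten:  op(d(op(j, b), op(g(b), op(j, b)), g(g(j))), g(op(b, op(h(b, b, j), g(j)))), b, d(op(b, j), op(op(b, j), d(b, b, b)), op(j, b, j)), j)
Simplify inside:  d(op(j, b), op(g(b), op(j, b)), g(g(j)))  →  d(op(b, j), op(b, g(b), j), g(g(j)))
Inside:  g(op(b, op(h(b, b, j), g(j))))  →  g(op(b, g(j), h(b, b, j)))
Simplify inside:  d(op(b, j), op(op(b, j), d(b, b, b)), op(j, b, j))  →  d(op(b, j), op(b, d(b, b, b), j), op(b, j))
Sort:  op(b, d(op(b, j), op(b, d(b, b, b), j), op(b, j)), d(op(b, j), op(b, g(b), j), g(g(j))), g(op(b, g(j), h(b, b, j))), j)

Answer: op(b, d(op(b, j), op(b, d(b, b, b), j), op(b, j)), d(op(b, j), op(b, g(b), j), g(g(j))), g(op(b, g(j), h(b, b, j))), j)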